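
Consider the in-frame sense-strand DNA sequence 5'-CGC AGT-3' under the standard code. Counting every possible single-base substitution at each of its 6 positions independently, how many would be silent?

Codon 1 (CGC, Arg): 3 synonymous substitutions.
Codon 2 (AGT, Ser): 1 synonymous substitution.
Total: 3 + 1 = 4.

4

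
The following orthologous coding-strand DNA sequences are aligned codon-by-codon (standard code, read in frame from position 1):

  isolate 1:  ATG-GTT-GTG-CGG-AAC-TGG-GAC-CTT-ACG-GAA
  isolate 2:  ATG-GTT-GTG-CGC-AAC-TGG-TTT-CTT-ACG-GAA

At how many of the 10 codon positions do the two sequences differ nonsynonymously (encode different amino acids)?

1

Codon 1: ATG Met / ATG Met — identical.
Codon 2: GTT Val / GTT Val — identical.
Codon 3: GTG Val / GTG Val — identical.
Codon 4: CGG Arg / CGC Arg — synonymous.
Codon 5: AAC Asn / AAC Asn — identical.
Codon 6: TGG Trp / TGG Trp — identical.
Codon 7: GAC Asp / TTT Phe — nonsynonymous.
Codon 8: CTT Leu / CTT Leu — identical.
Codon 9: ACG Thr / ACG Thr — identical.
Codon 10: GAA Glu / GAA Glu — identical.
Nonsynonymous differences: 1.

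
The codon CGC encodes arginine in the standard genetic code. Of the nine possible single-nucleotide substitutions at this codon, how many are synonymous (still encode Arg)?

3

Position 1: none → 0 synonymous.
Position 2: none → 0 synonymous.
Position 3: CGT, CGA, CGG → 3 synonymous.
Total: 0 + 0 + 3 = 3.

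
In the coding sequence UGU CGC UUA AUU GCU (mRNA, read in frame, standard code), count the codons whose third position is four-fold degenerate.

Codon 1 UGU (Cys): third position 2-fold.
Codon 2 CGC (Arg): third position 4-fold.
Codon 3 UUA (Leu): third position 2-fold.
Codon 4 AUU (Ile): third position 3-fold.
Codon 5 GCU (Ala): third position 4-fold.
Four-fold degenerate third positions: 2.

2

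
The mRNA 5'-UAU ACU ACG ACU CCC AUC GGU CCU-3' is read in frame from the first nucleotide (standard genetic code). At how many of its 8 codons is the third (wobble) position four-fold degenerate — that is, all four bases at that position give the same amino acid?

6

Codon 1 UAU (Tyr): third position 2-fold.
Codon 2 ACU (Thr): third position 4-fold.
Codon 3 ACG (Thr): third position 4-fold.
Codon 4 ACU (Thr): third position 4-fold.
Codon 5 CCC (Pro): third position 4-fold.
Codon 6 AUC (Ile): third position 3-fold.
Codon 7 GGU (Gly): third position 4-fold.
Codon 8 CCU (Pro): third position 4-fold.
Four-fold degenerate third positions: 6.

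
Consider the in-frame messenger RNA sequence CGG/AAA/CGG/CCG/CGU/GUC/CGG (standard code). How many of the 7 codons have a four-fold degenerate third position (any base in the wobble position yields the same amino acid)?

6

Codon 1 CGG (Arg): third position 4-fold.
Codon 2 AAA (Lys): third position 2-fold.
Codon 3 CGG (Arg): third position 4-fold.
Codon 4 CCG (Pro): third position 4-fold.
Codon 5 CGU (Arg): third position 4-fold.
Codon 6 GUC (Val): third position 4-fold.
Codon 7 CGG (Arg): third position 4-fold.
Four-fold degenerate third positions: 6.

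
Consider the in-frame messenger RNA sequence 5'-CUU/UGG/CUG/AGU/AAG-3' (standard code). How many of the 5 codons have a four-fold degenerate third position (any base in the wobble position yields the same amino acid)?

2

Codon 1 CUU (Leu): third position 4-fold.
Codon 2 UGG (Trp): third position 1-fold.
Codon 3 CUG (Leu): third position 4-fold.
Codon 4 AGU (Ser): third position 2-fold.
Codon 5 AAG (Lys): third position 2-fold.
Four-fold degenerate third positions: 2.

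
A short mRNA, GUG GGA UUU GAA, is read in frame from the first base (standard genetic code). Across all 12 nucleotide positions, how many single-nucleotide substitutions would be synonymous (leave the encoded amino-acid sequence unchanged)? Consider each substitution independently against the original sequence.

8

Codon 1 (GUG, Val): 3 synonymous substitutions.
Codon 2 (GGA, Gly): 3 synonymous substitutions.
Codon 3 (UUU, Phe): 1 synonymous substitution.
Codon 4 (GAA, Glu): 1 synonymous substitution.
Total: 3 + 3 + 1 + 1 = 8.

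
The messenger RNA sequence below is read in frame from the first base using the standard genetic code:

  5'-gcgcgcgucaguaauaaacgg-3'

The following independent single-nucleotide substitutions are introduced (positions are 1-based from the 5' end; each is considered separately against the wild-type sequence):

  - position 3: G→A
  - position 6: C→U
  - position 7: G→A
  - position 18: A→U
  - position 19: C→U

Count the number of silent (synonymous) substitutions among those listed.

2

Codon 1: GCG (Ala) → GCA (Ala) — synonymous.
Codon 2: CGC (Arg) → CGU (Arg) — synonymous.
Codon 3: GUC (Val) → AUC (Ile) — missense.
Codon 6: AAA (Lys) → AAU (Asn) — missense.
Codon 7: CGG (Arg) → UGG (Trp) — missense.
Synonymous: 2 of 5.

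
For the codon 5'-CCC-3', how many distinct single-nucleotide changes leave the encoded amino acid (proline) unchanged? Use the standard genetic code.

Position 1: none → 0 synonymous.
Position 2: none → 0 synonymous.
Position 3: CCU, CCA, CCG → 3 synonymous.
Total: 0 + 0 + 3 = 3.

3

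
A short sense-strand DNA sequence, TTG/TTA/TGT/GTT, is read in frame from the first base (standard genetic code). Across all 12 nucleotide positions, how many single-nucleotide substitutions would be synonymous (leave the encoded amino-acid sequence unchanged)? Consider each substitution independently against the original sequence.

8

Codon 1 (TTG, Leu): 2 synonymous substitutions.
Codon 2 (TTA, Leu): 2 synonymous substitutions.
Codon 3 (TGT, Cys): 1 synonymous substitution.
Codon 4 (GTT, Val): 3 synonymous substitutions.
Total: 2 + 2 + 1 + 3 = 8.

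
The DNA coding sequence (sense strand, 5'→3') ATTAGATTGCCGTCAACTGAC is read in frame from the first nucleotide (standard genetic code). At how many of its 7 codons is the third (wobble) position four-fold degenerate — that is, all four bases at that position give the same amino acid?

Codon 1 ATT (Ile): third position 3-fold.
Codon 2 AGA (Arg): third position 2-fold.
Codon 3 TTG (Leu): third position 2-fold.
Codon 4 CCG (Pro): third position 4-fold.
Codon 5 TCA (Ser): third position 4-fold.
Codon 6 ACT (Thr): third position 4-fold.
Codon 7 GAC (Asp): third position 2-fold.
Four-fold degenerate third positions: 3.

3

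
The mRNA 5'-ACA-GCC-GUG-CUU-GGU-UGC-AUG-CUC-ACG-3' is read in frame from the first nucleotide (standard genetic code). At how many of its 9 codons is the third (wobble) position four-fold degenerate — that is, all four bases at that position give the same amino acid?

7

Codon 1 ACA (Thr): third position 4-fold.
Codon 2 GCC (Ala): third position 4-fold.
Codon 3 GUG (Val): third position 4-fold.
Codon 4 CUU (Leu): third position 4-fold.
Codon 5 GGU (Gly): third position 4-fold.
Codon 6 UGC (Cys): third position 2-fold.
Codon 7 AUG (Met): third position 1-fold.
Codon 8 CUC (Leu): third position 4-fold.
Codon 9 ACG (Thr): third position 4-fold.
Four-fold degenerate third positions: 7.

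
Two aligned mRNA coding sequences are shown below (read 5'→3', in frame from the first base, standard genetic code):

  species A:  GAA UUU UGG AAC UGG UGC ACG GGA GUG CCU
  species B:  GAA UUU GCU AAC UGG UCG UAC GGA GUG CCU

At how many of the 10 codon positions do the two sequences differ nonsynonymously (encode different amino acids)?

3

Codon 1: GAA Glu / GAA Glu — identical.
Codon 2: UUU Phe / UUU Phe — identical.
Codon 3: UGG Trp / GCU Ala — nonsynonymous.
Codon 4: AAC Asn / AAC Asn — identical.
Codon 5: UGG Trp / UGG Trp — identical.
Codon 6: UGC Cys / UCG Ser — nonsynonymous.
Codon 7: ACG Thr / UAC Tyr — nonsynonymous.
Codon 8: GGA Gly / GGA Gly — identical.
Codon 9: GUG Val / GUG Val — identical.
Codon 10: CCU Pro / CCU Pro — identical.
Nonsynonymous differences: 3.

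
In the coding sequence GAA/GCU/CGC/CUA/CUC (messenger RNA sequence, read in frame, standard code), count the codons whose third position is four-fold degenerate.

4

Codon 1 GAA (Glu): third position 2-fold.
Codon 2 GCU (Ala): third position 4-fold.
Codon 3 CGC (Arg): third position 4-fold.
Codon 4 CUA (Leu): third position 4-fold.
Codon 5 CUC (Leu): third position 4-fold.
Four-fold degenerate third positions: 4.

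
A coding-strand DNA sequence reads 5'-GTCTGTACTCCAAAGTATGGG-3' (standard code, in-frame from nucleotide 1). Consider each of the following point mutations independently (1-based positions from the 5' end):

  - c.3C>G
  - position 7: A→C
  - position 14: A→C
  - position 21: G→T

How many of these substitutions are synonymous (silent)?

2

Codon 1: GTC (Val) → GTG (Val) — synonymous.
Codon 3: ACT (Thr) → CCT (Pro) — missense.
Codon 5: AAG (Lys) → ACG (Thr) — missense.
Codon 7: GGG (Gly) → GGT (Gly) — synonymous.
Synonymous: 2 of 4.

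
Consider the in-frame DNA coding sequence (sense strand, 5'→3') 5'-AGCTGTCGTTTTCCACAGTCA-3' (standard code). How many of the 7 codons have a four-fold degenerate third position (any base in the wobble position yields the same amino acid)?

3

Codon 1 AGC (Ser): third position 2-fold.
Codon 2 TGT (Cys): third position 2-fold.
Codon 3 CGT (Arg): third position 4-fold.
Codon 4 TTT (Phe): third position 2-fold.
Codon 5 CCA (Pro): third position 4-fold.
Codon 6 CAG (Gln): third position 2-fold.
Codon 7 TCA (Ser): third position 4-fold.
Four-fold degenerate third positions: 3.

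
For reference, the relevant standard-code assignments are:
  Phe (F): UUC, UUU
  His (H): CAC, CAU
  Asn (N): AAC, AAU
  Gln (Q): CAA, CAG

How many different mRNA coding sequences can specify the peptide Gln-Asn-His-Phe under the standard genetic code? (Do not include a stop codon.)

Gln: 2 codons.
Asn: 2 codons.
His: 2 codons.
Phe: 2 codons.
2 × 2 × 2 × 2 = 16.

16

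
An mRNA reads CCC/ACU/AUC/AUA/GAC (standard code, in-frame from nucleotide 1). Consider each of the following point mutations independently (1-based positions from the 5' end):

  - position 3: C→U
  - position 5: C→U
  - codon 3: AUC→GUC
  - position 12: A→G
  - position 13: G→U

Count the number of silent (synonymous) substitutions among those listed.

Codon 1: CCC (Pro) → CCU (Pro) — synonymous.
Codon 2: ACU (Thr) → AUU (Ile) — missense.
Codon 3: AUC (Ile) → GUC (Val) — missense.
Codon 4: AUA (Ile) → AUG (Met) — missense.
Codon 5: GAC (Asp) → UAC (Tyr) — missense.
Synonymous: 1 of 5.

1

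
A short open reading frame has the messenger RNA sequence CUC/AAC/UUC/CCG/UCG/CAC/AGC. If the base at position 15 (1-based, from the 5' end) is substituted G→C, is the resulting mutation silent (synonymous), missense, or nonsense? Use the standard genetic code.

silent

Position 15 falls in codon 5: UCG → Ser.
After the substitution the codon is UCC → Ser.
Both encode Ser, so the change is synonymous.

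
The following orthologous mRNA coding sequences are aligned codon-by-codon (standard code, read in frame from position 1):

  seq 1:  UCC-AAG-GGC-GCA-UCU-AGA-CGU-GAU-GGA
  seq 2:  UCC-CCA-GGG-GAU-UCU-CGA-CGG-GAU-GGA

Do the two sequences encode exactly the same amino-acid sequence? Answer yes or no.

Codon 1: UCC Ser / UCC Ser — identical.
Codon 2: AAG Lys / CCA Pro — nonsynonymous.
Codon 3: GGC Gly / GGG Gly — synonymous.
Codon 4: GCA Ala / GAU Asp — nonsynonymous.
Codon 5: UCU Ser / UCU Ser — identical.
Codon 6: AGA Arg / CGA Arg — synonymous.
Codon 7: CGU Arg / CGG Arg — synonymous.
Codon 8: GAU Asp / GAU Asp — identical.
Codon 9: GGA Gly / GGA Gly — identical.
Nonsynonymous differences: 2 → different protein.

no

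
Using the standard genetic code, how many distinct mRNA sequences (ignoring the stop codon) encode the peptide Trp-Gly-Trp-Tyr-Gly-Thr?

Trp: 1 codon.
Gly: 4 codons.
Trp: 1 codon.
Tyr: 2 codons.
Gly: 4 codons.
Thr: 4 codons.
1 × 4 × 1 × 2 × 4 × 4 = 128.

128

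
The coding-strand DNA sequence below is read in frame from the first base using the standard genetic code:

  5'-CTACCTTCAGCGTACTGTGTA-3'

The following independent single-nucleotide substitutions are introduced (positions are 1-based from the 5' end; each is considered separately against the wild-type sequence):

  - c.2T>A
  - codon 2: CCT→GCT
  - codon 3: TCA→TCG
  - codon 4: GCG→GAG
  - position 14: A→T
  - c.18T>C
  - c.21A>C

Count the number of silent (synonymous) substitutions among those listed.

Codon 1: CTA (Leu) → CAA (Gln) — missense.
Codon 2: CCT (Pro) → GCT (Ala) — missense.
Codon 3: TCA (Ser) → TCG (Ser) — synonymous.
Codon 4: GCG (Ala) → GAG (Glu) — missense.
Codon 5: TAC (Tyr) → TTC (Phe) — missense.
Codon 6: TGT (Cys) → TGC (Cys) — synonymous.
Codon 7: GTA (Val) → GTC (Val) — synonymous.
Synonymous: 3 of 7.

3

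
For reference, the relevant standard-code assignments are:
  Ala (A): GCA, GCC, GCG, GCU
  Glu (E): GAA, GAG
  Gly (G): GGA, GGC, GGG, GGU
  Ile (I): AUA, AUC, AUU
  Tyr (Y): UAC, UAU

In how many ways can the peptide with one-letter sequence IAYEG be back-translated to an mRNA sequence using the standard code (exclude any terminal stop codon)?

Ile: 3 codons.
Ala: 4 codons.
Tyr: 2 codons.
Glu: 2 codons.
Gly: 4 codons.
3 × 4 × 2 × 2 × 4 = 192.

192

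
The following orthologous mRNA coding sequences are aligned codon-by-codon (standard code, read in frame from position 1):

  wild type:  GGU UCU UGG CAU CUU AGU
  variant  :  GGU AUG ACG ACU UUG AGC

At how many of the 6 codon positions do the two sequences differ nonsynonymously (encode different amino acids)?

3

Codon 1: GGU Gly / GGU Gly — identical.
Codon 2: UCU Ser / AUG Met — nonsynonymous.
Codon 3: UGG Trp / ACG Thr — nonsynonymous.
Codon 4: CAU His / ACU Thr — nonsynonymous.
Codon 5: CUU Leu / UUG Leu — synonymous.
Codon 6: AGU Ser / AGC Ser — synonymous.
Nonsynonymous differences: 3.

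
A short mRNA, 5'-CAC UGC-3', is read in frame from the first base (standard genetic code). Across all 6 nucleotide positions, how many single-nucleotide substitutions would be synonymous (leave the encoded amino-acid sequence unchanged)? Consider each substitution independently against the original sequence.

2

Codon 1 (CAC, His): 1 synonymous substitution.
Codon 2 (UGC, Cys): 1 synonymous substitution.
Total: 1 + 1 = 2.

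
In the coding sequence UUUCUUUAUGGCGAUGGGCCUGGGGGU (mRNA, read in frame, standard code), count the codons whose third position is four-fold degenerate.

Codon 1 UUU (Phe): third position 2-fold.
Codon 2 CUU (Leu): third position 4-fold.
Codon 3 UAU (Tyr): third position 2-fold.
Codon 4 GGC (Gly): third position 4-fold.
Codon 5 GAU (Asp): third position 2-fold.
Codon 6 GGG (Gly): third position 4-fold.
Codon 7 CCU (Pro): third position 4-fold.
Codon 8 GGG (Gly): third position 4-fold.
Codon 9 GGU (Gly): third position 4-fold.
Four-fold degenerate third positions: 6.

6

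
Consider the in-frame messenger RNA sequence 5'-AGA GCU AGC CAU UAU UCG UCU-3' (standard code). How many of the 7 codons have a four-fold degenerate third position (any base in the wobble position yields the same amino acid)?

Codon 1 AGA (Arg): third position 2-fold.
Codon 2 GCU (Ala): third position 4-fold.
Codon 3 AGC (Ser): third position 2-fold.
Codon 4 CAU (His): third position 2-fold.
Codon 5 UAU (Tyr): third position 2-fold.
Codon 6 UCG (Ser): third position 4-fold.
Codon 7 UCU (Ser): third position 4-fold.
Four-fold degenerate third positions: 3.

3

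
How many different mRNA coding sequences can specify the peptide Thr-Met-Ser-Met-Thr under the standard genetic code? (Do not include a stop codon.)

Thr: 4 codons.
Met: 1 codon.
Ser: 6 codons.
Met: 1 codon.
Thr: 4 codons.
4 × 1 × 6 × 1 × 4 = 96.

96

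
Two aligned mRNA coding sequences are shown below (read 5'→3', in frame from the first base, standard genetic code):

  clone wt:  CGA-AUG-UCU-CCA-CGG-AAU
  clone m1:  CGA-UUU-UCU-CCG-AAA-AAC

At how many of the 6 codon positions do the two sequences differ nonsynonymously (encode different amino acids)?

Codon 1: CGA Arg / CGA Arg — identical.
Codon 2: AUG Met / UUU Phe — nonsynonymous.
Codon 3: UCU Ser / UCU Ser — identical.
Codon 4: CCA Pro / CCG Pro — synonymous.
Codon 5: CGG Arg / AAA Lys — nonsynonymous.
Codon 6: AAU Asn / AAC Asn — synonymous.
Nonsynonymous differences: 2.

2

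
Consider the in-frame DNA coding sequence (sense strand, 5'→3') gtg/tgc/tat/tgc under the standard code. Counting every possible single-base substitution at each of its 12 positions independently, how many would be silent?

Codon 1 (GTG, Val): 3 synonymous substitutions.
Codon 2 (TGC, Cys): 1 synonymous substitution.
Codon 3 (TAT, Tyr): 1 synonymous substitution.
Codon 4 (TGC, Cys): 1 synonymous substitution.
Total: 3 + 1 + 1 + 1 = 6.

6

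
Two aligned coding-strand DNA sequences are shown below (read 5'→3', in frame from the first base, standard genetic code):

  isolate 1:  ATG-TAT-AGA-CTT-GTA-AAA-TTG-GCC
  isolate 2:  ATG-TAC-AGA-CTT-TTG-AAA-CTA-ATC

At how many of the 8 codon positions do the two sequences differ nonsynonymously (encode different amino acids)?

2

Codon 1: ATG Met / ATG Met — identical.
Codon 2: TAT Tyr / TAC Tyr — synonymous.
Codon 3: AGA Arg / AGA Arg — identical.
Codon 4: CTT Leu / CTT Leu — identical.
Codon 5: GTA Val / TTG Leu — nonsynonymous.
Codon 6: AAA Lys / AAA Lys — identical.
Codon 7: TTG Leu / CTA Leu — synonymous.
Codon 8: GCC Ala / ATC Ile — nonsynonymous.
Nonsynonymous differences: 2.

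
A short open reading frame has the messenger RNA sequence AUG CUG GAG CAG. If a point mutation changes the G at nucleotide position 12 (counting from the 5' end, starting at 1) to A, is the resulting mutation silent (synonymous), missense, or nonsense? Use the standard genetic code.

Position 12 falls in codon 4: CAG → Gln.
After the substitution the codon is CAA → Gln.
Both encode Gln, so the change is synonymous.

silent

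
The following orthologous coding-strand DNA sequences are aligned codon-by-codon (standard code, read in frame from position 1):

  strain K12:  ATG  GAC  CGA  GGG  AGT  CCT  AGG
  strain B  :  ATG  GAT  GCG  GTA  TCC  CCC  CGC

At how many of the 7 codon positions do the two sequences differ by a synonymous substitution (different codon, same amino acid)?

4

Codon 1: ATG Met / ATG Met — identical.
Codon 2: GAC Asp / GAT Asp — synonymous.
Codon 3: CGA Arg / GCG Ala — nonsynonymous.
Codon 4: GGG Gly / GTA Val — nonsynonymous.
Codon 5: AGT Ser / TCC Ser — synonymous.
Codon 6: CCT Pro / CCC Pro — synonymous.
Codon 7: AGG Arg / CGC Arg — synonymous.
Synonymous differences: 4.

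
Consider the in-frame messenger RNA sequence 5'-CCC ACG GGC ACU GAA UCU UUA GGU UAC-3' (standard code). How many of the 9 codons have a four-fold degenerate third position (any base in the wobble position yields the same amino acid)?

Codon 1 CCC (Pro): third position 4-fold.
Codon 2 ACG (Thr): third position 4-fold.
Codon 3 GGC (Gly): third position 4-fold.
Codon 4 ACU (Thr): third position 4-fold.
Codon 5 GAA (Glu): third position 2-fold.
Codon 6 UCU (Ser): third position 4-fold.
Codon 7 UUA (Leu): third position 2-fold.
Codon 8 GGU (Gly): third position 4-fold.
Codon 9 UAC (Tyr): third position 2-fold.
Four-fold degenerate third positions: 6.

6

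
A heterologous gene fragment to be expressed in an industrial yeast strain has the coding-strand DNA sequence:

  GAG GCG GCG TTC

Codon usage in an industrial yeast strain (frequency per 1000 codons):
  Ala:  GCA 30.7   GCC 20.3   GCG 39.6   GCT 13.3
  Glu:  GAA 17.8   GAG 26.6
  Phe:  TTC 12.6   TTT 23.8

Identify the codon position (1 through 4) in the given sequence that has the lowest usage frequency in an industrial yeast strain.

Codon 1 GAG (Glu): 26.6 per 1000.
Codon 2 GCG (Ala): 39.6 per 1000.
Codon 3 GCG (Ala): 39.6 per 1000.
Codon 4 TTC (Phe): 12.6 per 1000.
Lowest frequency is 12.6 at codon 4.

4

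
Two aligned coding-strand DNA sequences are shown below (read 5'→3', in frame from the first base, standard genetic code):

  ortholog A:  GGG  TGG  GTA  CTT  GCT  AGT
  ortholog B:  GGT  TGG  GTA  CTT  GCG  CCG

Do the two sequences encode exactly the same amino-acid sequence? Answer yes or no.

no

Codon 1: GGG Gly / GGT Gly — synonymous.
Codon 2: TGG Trp / TGG Trp — identical.
Codon 3: GTA Val / GTA Val — identical.
Codon 4: CTT Leu / CTT Leu — identical.
Codon 5: GCT Ala / GCG Ala — synonymous.
Codon 6: AGT Ser / CCG Pro — nonsynonymous.
Nonsynonymous differences: 1 → different protein.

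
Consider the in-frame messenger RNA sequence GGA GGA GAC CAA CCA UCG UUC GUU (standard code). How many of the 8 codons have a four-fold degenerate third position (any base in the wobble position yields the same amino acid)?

5

Codon 1 GGA (Gly): third position 4-fold.
Codon 2 GGA (Gly): third position 4-fold.
Codon 3 GAC (Asp): third position 2-fold.
Codon 4 CAA (Gln): third position 2-fold.
Codon 5 CCA (Pro): third position 4-fold.
Codon 6 UCG (Ser): third position 4-fold.
Codon 7 UUC (Phe): third position 2-fold.
Codon 8 GUU (Val): third position 4-fold.
Four-fold degenerate third positions: 5.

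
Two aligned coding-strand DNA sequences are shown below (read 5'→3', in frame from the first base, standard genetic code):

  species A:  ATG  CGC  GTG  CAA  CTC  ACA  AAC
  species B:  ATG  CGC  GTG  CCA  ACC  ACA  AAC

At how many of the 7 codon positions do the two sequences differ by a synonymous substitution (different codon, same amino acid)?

Codon 1: ATG Met / ATG Met — identical.
Codon 2: CGC Arg / CGC Arg — identical.
Codon 3: GTG Val / GTG Val — identical.
Codon 4: CAA Gln / CCA Pro — nonsynonymous.
Codon 5: CTC Leu / ACC Thr — nonsynonymous.
Codon 6: ACA Thr / ACA Thr — identical.
Codon 7: AAC Asn / AAC Asn — identical.
Synonymous differences: 0.

0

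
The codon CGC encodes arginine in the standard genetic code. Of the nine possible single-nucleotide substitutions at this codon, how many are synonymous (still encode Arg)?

3

Position 1: none → 0 synonymous.
Position 2: none → 0 synonymous.
Position 3: CGT, CGA, CGG → 3 synonymous.
Total: 0 + 0 + 3 = 3.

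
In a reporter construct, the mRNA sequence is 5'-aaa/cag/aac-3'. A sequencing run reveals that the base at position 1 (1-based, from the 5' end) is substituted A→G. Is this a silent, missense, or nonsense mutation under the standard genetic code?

Position 1 falls in codon 1: AAA → Lys.
After the substitution the codon is GAA → Glu.
Lys ≠ Glu, so this is a missense mutation.

missense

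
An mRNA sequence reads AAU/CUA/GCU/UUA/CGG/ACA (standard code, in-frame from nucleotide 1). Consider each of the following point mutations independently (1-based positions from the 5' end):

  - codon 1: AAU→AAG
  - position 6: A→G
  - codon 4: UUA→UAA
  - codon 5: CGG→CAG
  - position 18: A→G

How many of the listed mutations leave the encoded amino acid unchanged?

2

Codon 1: AAU (Asn) → AAG (Lys) — missense.
Codon 2: CUA (Leu) → CUG (Leu) — synonymous.
Codon 4: UUA (Leu) → UAA (Stop) — nonsense.
Codon 5: CGG (Arg) → CAG (Gln) — missense.
Codon 6: ACA (Thr) → ACG (Thr) — synonymous.
Synonymous: 2 of 5.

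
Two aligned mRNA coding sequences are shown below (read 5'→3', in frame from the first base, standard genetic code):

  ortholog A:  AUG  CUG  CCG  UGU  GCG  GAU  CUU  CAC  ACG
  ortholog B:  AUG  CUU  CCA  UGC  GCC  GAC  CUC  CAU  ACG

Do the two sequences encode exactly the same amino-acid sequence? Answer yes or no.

Codon 1: AUG Met / AUG Met — identical.
Codon 2: CUG Leu / CUU Leu — synonymous.
Codon 3: CCG Pro / CCA Pro — synonymous.
Codon 4: UGU Cys / UGC Cys — synonymous.
Codon 5: GCG Ala / GCC Ala — synonymous.
Codon 6: GAU Asp / GAC Asp — synonymous.
Codon 7: CUU Leu / CUC Leu — synonymous.
Codon 8: CAC His / CAU His — synonymous.
Codon 9: ACG Thr / ACG Thr — identical.
Nonsynonymous differences: 0 → same protein.

yes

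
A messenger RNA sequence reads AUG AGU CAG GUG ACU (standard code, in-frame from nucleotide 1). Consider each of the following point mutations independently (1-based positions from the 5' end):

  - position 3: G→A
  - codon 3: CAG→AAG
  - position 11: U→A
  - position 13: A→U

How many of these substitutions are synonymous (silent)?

0

Codon 1: AUG (Met) → AUA (Ile) — missense.
Codon 3: CAG (Gln) → AAG (Lys) — missense.
Codon 4: GUG (Val) → GAG (Glu) — missense.
Codon 5: ACU (Thr) → UCU (Ser) — missense.
Synonymous: 0 of 4.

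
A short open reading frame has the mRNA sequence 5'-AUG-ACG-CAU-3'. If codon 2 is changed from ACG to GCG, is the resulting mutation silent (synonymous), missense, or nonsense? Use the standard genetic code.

missense

Position 4 falls in codon 2: ACG → Thr.
After the substitution the codon is GCG → Ala.
Thr ≠ Ala, so this is a missense mutation.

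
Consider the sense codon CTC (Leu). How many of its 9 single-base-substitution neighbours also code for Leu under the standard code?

Position 1: none → 0 synonymous.
Position 2: none → 0 synonymous.
Position 3: CTT, CTA, CTG → 3 synonymous.
Total: 0 + 0 + 3 = 3.

3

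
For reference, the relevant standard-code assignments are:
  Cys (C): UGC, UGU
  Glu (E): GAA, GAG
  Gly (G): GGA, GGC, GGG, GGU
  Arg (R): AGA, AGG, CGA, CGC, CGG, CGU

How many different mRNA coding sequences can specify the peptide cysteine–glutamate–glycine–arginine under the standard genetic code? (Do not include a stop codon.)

96

Cys: 2 codons.
Glu: 2 codons.
Gly: 4 codons.
Arg: 6 codons.
2 × 2 × 4 × 6 = 96.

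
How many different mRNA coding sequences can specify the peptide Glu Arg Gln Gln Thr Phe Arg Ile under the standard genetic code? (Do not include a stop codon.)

6912

Glu: 2 codons.
Arg: 6 codons.
Gln: 2 codons.
Gln: 2 codons.
Thr: 4 codons.
Phe: 2 codons.
Arg: 6 codons.
Ile: 3 codons.
2 × 6 × 2 × 2 × 4 × 2 × 6 × 3 = 6912.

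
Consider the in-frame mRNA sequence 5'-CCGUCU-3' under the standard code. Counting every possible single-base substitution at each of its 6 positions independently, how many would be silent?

6

Codon 1 (CCG, Pro): 3 synonymous substitutions.
Codon 2 (UCU, Ser): 3 synonymous substitutions.
Total: 3 + 3 = 6.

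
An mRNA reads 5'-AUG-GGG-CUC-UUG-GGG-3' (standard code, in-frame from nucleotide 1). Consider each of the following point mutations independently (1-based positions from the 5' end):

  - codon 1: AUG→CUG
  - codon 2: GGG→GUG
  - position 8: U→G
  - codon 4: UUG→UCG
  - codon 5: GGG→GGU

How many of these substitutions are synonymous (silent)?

Codon 1: AUG (Met) → CUG (Leu) — missense.
Codon 2: GGG (Gly) → GUG (Val) — missense.
Codon 3: CUC (Leu) → CGC (Arg) — missense.
Codon 4: UUG (Leu) → UCG (Ser) — missense.
Codon 5: GGG (Gly) → GGU (Gly) — synonymous.
Synonymous: 1 of 5.

1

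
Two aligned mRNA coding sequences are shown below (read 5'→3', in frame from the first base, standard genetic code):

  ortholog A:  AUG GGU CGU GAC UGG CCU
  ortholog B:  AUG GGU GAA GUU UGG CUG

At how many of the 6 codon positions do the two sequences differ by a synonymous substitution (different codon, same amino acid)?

Codon 1: AUG Met / AUG Met — identical.
Codon 2: GGU Gly / GGU Gly — identical.
Codon 3: CGU Arg / GAA Glu — nonsynonymous.
Codon 4: GAC Asp / GUU Val — nonsynonymous.
Codon 5: UGG Trp / UGG Trp — identical.
Codon 6: CCU Pro / CUG Leu — nonsynonymous.
Synonymous differences: 0.

0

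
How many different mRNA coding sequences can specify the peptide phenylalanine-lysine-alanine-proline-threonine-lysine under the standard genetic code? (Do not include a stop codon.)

512

Phe: 2 codons.
Lys: 2 codons.
Ala: 4 codons.
Pro: 4 codons.
Thr: 4 codons.
Lys: 2 codons.
2 × 2 × 4 × 4 × 4 × 2 = 512.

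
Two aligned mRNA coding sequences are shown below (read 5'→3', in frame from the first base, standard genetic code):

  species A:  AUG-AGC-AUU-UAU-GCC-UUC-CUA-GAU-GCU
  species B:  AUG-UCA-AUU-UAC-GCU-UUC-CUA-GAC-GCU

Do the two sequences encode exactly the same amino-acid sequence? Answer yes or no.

Codon 1: AUG Met / AUG Met — identical.
Codon 2: AGC Ser / UCA Ser — synonymous.
Codon 3: AUU Ile / AUU Ile — identical.
Codon 4: UAU Tyr / UAC Tyr — synonymous.
Codon 5: GCC Ala / GCU Ala — synonymous.
Codon 6: UUC Phe / UUC Phe — identical.
Codon 7: CUA Leu / CUA Leu — identical.
Codon 8: GAU Asp / GAC Asp — synonymous.
Codon 9: GCU Ala / GCU Ala — identical.
Nonsynonymous differences: 0 → same protein.

yes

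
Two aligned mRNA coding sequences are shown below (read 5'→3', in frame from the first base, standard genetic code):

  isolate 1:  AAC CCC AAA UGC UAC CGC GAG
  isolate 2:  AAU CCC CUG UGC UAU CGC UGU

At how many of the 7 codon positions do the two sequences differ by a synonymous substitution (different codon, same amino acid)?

Codon 1: AAC Asn / AAU Asn — synonymous.
Codon 2: CCC Pro / CCC Pro — identical.
Codon 3: AAA Lys / CUG Leu — nonsynonymous.
Codon 4: UGC Cys / UGC Cys — identical.
Codon 5: UAC Tyr / UAU Tyr — synonymous.
Codon 6: CGC Arg / CGC Arg — identical.
Codon 7: GAG Glu / UGU Cys — nonsynonymous.
Synonymous differences: 2.

2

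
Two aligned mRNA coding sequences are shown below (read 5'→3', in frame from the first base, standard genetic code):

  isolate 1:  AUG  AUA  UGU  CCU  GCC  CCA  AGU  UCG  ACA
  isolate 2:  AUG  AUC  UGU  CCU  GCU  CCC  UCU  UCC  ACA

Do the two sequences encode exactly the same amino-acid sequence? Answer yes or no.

Codon 1: AUG Met / AUG Met — identical.
Codon 2: AUA Ile / AUC Ile — synonymous.
Codon 3: UGU Cys / UGU Cys — identical.
Codon 4: CCU Pro / CCU Pro — identical.
Codon 5: GCC Ala / GCU Ala — synonymous.
Codon 6: CCA Pro / CCC Pro — synonymous.
Codon 7: AGU Ser / UCU Ser — synonymous.
Codon 8: UCG Ser / UCC Ser — synonymous.
Codon 9: ACA Thr / ACA Thr — identical.
Nonsynonymous differences: 0 → same protein.

yes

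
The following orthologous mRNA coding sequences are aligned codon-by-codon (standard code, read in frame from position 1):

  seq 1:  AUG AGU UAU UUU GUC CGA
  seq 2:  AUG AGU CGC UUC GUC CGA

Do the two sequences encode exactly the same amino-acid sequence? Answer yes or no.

no

Codon 1: AUG Met / AUG Met — identical.
Codon 2: AGU Ser / AGU Ser — identical.
Codon 3: UAU Tyr / CGC Arg — nonsynonymous.
Codon 4: UUU Phe / UUC Phe — synonymous.
Codon 5: GUC Val / GUC Val — identical.
Codon 6: CGA Arg / CGA Arg — identical.
Nonsynonymous differences: 1 → different protein.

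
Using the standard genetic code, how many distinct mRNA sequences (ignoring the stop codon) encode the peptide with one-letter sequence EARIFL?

1728

Glu: 2 codons.
Ala: 4 codons.
Arg: 6 codons.
Ile: 3 codons.
Phe: 2 codons.
Leu: 6 codons.
2 × 4 × 6 × 3 × 2 × 6 = 1728.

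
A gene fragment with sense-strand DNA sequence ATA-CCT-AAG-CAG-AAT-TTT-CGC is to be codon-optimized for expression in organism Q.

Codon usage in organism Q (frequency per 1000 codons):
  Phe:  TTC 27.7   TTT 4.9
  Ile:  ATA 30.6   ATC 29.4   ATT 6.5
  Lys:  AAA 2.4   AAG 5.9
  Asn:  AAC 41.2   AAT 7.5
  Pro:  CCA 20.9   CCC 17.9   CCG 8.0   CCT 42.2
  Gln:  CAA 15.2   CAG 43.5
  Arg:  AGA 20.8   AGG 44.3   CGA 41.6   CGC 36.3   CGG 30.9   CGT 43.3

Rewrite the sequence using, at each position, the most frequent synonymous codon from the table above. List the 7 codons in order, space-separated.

ATA CCT AAG CAG AAC TTC AGG

Codon 1 (Ile): best is ATA at 30.6.
Codon 2 (Pro): best is CCT at 42.2.
Codon 3 (Lys): best is AAG at 5.9.
Codon 4 (Gln): best is CAG at 43.5.
Codon 5 (Asn): best is AAC at 41.2.
Codon 6 (Phe): best is TTC at 27.7.
Codon 7 (Arg): best is AGG at 44.3.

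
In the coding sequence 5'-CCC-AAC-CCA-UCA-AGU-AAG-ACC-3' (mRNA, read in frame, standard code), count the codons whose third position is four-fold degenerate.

Codon 1 CCC (Pro): third position 4-fold.
Codon 2 AAC (Asn): third position 2-fold.
Codon 3 CCA (Pro): third position 4-fold.
Codon 4 UCA (Ser): third position 4-fold.
Codon 5 AGU (Ser): third position 2-fold.
Codon 6 AAG (Lys): third position 2-fold.
Codon 7 ACC (Thr): third position 4-fold.
Four-fold degenerate third positions: 4.

4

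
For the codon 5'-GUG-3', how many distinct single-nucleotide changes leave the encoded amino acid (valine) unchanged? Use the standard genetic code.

Position 1: none → 0 synonymous.
Position 2: none → 0 synonymous.
Position 3: GUU, GUC, GUA → 3 synonymous.
Total: 0 + 0 + 3 = 3.

3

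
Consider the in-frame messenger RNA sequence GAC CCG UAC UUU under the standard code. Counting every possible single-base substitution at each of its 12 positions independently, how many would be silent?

6

Codon 1 (GAC, Asp): 1 synonymous substitution.
Codon 2 (CCG, Pro): 3 synonymous substitutions.
Codon 3 (UAC, Tyr): 1 synonymous substitution.
Codon 4 (UUU, Phe): 1 synonymous substitution.
Total: 1 + 3 + 1 + 1 = 6.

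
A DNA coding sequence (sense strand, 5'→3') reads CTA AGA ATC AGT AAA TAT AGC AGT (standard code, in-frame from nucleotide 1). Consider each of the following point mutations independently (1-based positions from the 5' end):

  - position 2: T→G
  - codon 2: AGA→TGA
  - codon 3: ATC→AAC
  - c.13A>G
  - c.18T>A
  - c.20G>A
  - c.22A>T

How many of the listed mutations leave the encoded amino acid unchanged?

Codon 1: CTA (Leu) → CGA (Arg) — missense.
Codon 2: AGA (Arg) → TGA (Stop) — nonsense.
Codon 3: ATC (Ile) → AAC (Asn) — missense.
Codon 5: AAA (Lys) → GAA (Glu) — missense.
Codon 6: TAT (Tyr) → TAA (Stop) — nonsense.
Codon 7: AGC (Ser) → AAC (Asn) — missense.
Codon 8: AGT (Ser) → TGT (Cys) — missense.
Synonymous: 0 of 7.

0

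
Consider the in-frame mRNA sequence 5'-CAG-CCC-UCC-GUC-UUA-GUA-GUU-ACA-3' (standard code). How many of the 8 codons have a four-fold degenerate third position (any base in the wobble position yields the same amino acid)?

Codon 1 CAG (Gln): third position 2-fold.
Codon 2 CCC (Pro): third position 4-fold.
Codon 3 UCC (Ser): third position 4-fold.
Codon 4 GUC (Val): third position 4-fold.
Codon 5 UUA (Leu): third position 2-fold.
Codon 6 GUA (Val): third position 4-fold.
Codon 7 GUU (Val): third position 4-fold.
Codon 8 ACA (Thr): third position 4-fold.
Four-fold degenerate third positions: 6.

6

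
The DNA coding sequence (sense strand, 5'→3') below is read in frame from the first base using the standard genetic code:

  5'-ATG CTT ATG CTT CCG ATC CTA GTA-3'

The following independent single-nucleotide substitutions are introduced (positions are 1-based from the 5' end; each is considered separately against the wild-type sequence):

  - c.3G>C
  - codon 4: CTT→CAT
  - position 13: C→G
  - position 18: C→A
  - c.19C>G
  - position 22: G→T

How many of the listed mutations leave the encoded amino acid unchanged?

Codon 1: ATG (Met) → ATC (Ile) — missense.
Codon 4: CTT (Leu) → CAT (His) — missense.
Codon 5: CCG (Pro) → GCG (Ala) — missense.
Codon 6: ATC (Ile) → ATA (Ile) — synonymous.
Codon 7: CTA (Leu) → GTA (Val) — missense.
Codon 8: GTA (Val) → TTA (Leu) — missense.
Synonymous: 1 of 6.

1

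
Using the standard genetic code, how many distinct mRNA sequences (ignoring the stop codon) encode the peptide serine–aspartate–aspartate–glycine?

96

Ser: 6 codons.
Asp: 2 codons.
Asp: 2 codons.
Gly: 4 codons.
6 × 2 × 2 × 4 = 96.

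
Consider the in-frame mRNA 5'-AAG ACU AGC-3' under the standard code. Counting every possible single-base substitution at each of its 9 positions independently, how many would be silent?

Codon 1 (AAG, Lys): 1 synonymous substitution.
Codon 2 (ACU, Thr): 3 synonymous substitutions.
Codon 3 (AGC, Ser): 1 synonymous substitution.
Total: 1 + 3 + 1 = 5.

5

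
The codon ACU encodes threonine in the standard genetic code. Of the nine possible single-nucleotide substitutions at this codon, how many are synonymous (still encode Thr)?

Position 1: none → 0 synonymous.
Position 2: none → 0 synonymous.
Position 3: ACC, ACA, ACG → 3 synonymous.
Total: 0 + 0 + 3 = 3.

3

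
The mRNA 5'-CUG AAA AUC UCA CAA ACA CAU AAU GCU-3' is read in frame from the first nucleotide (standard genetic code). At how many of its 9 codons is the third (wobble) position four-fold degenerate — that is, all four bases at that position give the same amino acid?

Codon 1 CUG (Leu): third position 4-fold.
Codon 2 AAA (Lys): third position 2-fold.
Codon 3 AUC (Ile): third position 3-fold.
Codon 4 UCA (Ser): third position 4-fold.
Codon 5 CAA (Gln): third position 2-fold.
Codon 6 ACA (Thr): third position 4-fold.
Codon 7 CAU (His): third position 2-fold.
Codon 8 AAU (Asn): third position 2-fold.
Codon 9 GCU (Ala): third position 4-fold.
Four-fold degenerate third positions: 4.

4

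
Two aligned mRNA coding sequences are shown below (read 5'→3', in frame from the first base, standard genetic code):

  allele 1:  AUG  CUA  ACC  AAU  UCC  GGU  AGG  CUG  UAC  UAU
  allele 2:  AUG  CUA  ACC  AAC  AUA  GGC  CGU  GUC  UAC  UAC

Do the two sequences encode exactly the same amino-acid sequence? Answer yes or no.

Codon 1: AUG Met / AUG Met — identical.
Codon 2: CUA Leu / CUA Leu — identical.
Codon 3: ACC Thr / ACC Thr — identical.
Codon 4: AAU Asn / AAC Asn — synonymous.
Codon 5: UCC Ser / AUA Ile — nonsynonymous.
Codon 6: GGU Gly / GGC Gly — synonymous.
Codon 7: AGG Arg / CGU Arg — synonymous.
Codon 8: CUG Leu / GUC Val — nonsynonymous.
Codon 9: UAC Tyr / UAC Tyr — identical.
Codon 10: UAU Tyr / UAC Tyr — synonymous.
Nonsynonymous differences: 2 → different protein.

no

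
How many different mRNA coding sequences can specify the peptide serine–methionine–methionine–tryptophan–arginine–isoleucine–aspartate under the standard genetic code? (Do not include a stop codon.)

216

Ser: 6 codons.
Met: 1 codon.
Met: 1 codon.
Trp: 1 codon.
Arg: 6 codons.
Ile: 3 codons.
Asp: 2 codons.
6 × 1 × 1 × 1 × 6 × 3 × 2 = 216.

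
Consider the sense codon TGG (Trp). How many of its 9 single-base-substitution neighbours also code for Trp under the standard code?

0

Position 1: none → 0 synonymous.
Position 2: none → 0 synonymous.
Position 3: none → 0 synonymous.
Total: 0 + 0 + 0 = 0.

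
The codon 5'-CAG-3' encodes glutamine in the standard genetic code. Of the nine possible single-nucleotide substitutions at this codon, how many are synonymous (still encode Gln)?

Position 1: none → 0 synonymous.
Position 2: none → 0 synonymous.
Position 3: CAA → 1 synonymous.
Total: 0 + 0 + 1 = 1.

1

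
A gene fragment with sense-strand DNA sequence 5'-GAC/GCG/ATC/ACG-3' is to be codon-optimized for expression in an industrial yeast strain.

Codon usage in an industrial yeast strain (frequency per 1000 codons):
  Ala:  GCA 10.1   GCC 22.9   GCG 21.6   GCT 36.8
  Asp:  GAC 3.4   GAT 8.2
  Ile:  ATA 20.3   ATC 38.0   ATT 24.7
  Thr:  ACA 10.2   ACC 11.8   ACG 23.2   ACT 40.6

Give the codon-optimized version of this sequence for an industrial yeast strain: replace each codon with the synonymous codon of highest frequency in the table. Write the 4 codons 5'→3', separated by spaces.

Codon 1 (Asp): best is GAT at 8.2.
Codon 2 (Ala): best is GCT at 36.8.
Codon 3 (Ile): best is ATC at 38.0.
Codon 4 (Thr): best is ACT at 40.6.

GAT GCT ATC ACT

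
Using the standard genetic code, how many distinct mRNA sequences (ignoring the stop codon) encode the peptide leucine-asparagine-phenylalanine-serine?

144

Leu: 6 codons.
Asn: 2 codons.
Phe: 2 codons.
Ser: 6 codons.
6 × 2 × 2 × 6 = 144.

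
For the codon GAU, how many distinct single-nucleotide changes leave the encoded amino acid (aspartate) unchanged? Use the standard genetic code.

1

Position 1: none → 0 synonymous.
Position 2: none → 0 synonymous.
Position 3: GAC → 1 synonymous.
Total: 0 + 0 + 1 = 1.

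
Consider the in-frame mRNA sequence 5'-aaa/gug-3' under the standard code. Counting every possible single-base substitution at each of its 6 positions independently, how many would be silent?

4

Codon 1 (AAA, Lys): 1 synonymous substitution.
Codon 2 (GUG, Val): 3 synonymous substitutions.
Total: 1 + 3 = 4.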